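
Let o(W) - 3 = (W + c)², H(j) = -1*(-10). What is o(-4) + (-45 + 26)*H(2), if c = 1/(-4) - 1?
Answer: -2551/16 ≈ -159.44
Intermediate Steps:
H(j) = 10
c = -5/4 (c = -¼ - 1 = -5/4 ≈ -1.2500)
o(W) = 3 + (-5/4 + W)² (o(W) = 3 + (W - 5/4)² = 3 + (-5/4 + W)²)
o(-4) + (-45 + 26)*H(2) = (3 + (-5 + 4*(-4))²/16) + (-45 + 26)*10 = (3 + (-5 - 16)²/16) - 19*10 = (3 + (1/16)*(-21)²) - 190 = (3 + (1/16)*441) - 190 = (3 + 441/16) - 190 = 489/16 - 190 = -2551/16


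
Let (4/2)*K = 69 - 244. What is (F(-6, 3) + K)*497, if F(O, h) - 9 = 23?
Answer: -55167/2 ≈ -27584.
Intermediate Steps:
F(O, h) = 32 (F(O, h) = 9 + 23 = 32)
K = -175/2 (K = (69 - 244)/2 = (½)*(-175) = -175/2 ≈ -87.500)
(F(-6, 3) + K)*497 = (32 - 175/2)*497 = -111/2*497 = -55167/2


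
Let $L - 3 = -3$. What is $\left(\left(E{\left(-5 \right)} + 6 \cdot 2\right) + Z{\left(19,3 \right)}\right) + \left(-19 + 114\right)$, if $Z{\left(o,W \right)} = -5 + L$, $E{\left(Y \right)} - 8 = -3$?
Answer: $107$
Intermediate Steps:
$L = 0$ ($L = 3 - 3 = 0$)
$E{\left(Y \right)} = 5$ ($E{\left(Y \right)} = 8 - 3 = 5$)
$Z{\left(o,W \right)} = -5$ ($Z{\left(o,W \right)} = -5 + 0 = -5$)
$\left(\left(E{\left(-5 \right)} + 6 \cdot 2\right) + Z{\left(19,3 \right)}\right) + \left(-19 + 114\right) = \left(\left(5 + 6 \cdot 2\right) - 5\right) + \left(-19 + 114\right) = \left(\left(5 + 12\right) - 5\right) + 95 = \left(17 - 5\right) + 95 = 12 + 95 = 107$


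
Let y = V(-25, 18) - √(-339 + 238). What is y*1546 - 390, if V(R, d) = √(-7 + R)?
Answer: -390 - 1546*I*√101 + 6184*I*√2 ≈ -390.0 - 6791.6*I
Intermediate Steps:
y = -I*√101 + 4*I*√2 (y = √(-7 - 25) - √(-339 + 238) = √(-32) - √(-101) = 4*I*√2 - I*√101 = -I*√101 + 4*I*√2 ≈ -4.393*I)
y*1546 - 390 = (I*(-√101 + 4*√2))*1546 - 390 = 1546*I*(-√101 + 4*√2) - 390 = -390 + 1546*I*(-√101 + 4*√2)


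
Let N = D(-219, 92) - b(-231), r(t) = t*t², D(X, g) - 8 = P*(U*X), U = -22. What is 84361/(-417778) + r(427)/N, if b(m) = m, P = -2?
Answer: -32526682939091/3925859866 ≈ -8285.2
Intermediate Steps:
D(X, g) = 8 + 44*X (D(X, g) = 8 - (-44)*X = 8 + 44*X)
r(t) = t³
N = -9397 (N = (8 + 44*(-219)) - 1*(-231) = (8 - 9636) + 231 = -9628 + 231 = -9397)
84361/(-417778) + r(427)/N = 84361/(-417778) + 427³/(-9397) = 84361*(-1/417778) + 77854483*(-1/9397) = -84361/417778 - 77854483/9397 = -32526682939091/3925859866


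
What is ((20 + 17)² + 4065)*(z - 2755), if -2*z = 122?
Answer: -15302144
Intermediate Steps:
z = -61 (z = -½*122 = -61)
((20 + 17)² + 4065)*(z - 2755) = ((20 + 17)² + 4065)*(-61 - 2755) = (37² + 4065)*(-2816) = (1369 + 4065)*(-2816) = 5434*(-2816) = -15302144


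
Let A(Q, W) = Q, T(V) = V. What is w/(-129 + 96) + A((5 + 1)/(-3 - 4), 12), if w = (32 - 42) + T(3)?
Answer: -149/231 ≈ -0.64502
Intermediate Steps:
w = -7 (w = (32 - 42) + 3 = -10 + 3 = -7)
w/(-129 + 96) + A((5 + 1)/(-3 - 4), 12) = -7/(-129 + 96) + (5 + 1)/(-3 - 4) = -7/(-33) + 6/(-7) = -1/33*(-7) + 6*(-⅐) = 7/33 - 6/7 = -149/231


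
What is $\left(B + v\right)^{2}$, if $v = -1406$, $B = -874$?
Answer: $5198400$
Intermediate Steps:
$\left(B + v\right)^{2} = \left(-874 - 1406\right)^{2} = \left(-2280\right)^{2} = 5198400$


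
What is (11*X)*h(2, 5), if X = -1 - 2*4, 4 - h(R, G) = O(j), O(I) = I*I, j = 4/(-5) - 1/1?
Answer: -1881/25 ≈ -75.240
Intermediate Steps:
j = -9/5 (j = 4*(-⅕) - 1*1 = -⅘ - 1 = -9/5 ≈ -1.8000)
O(I) = I²
h(R, G) = 19/25 (h(R, G) = 4 - (-9/5)² = 4 - 1*81/25 = 4 - 81/25 = 19/25)
X = -9 (X = -1 - 8 = -9)
(11*X)*h(2, 5) = (11*(-9))*(19/25) = -99*19/25 = -1881/25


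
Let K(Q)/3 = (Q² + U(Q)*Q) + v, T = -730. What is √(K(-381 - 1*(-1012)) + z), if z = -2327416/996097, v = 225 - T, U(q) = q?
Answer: √2373194484621786527/996097 ≈ 1546.6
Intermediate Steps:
v = 955 (v = 225 - 1*(-730) = 225 + 730 = 955)
z = -2327416/996097 (z = -2327416*1/996097 = -2327416/996097 ≈ -2.3365)
K(Q) = 2865 + 6*Q² (K(Q) = 3*((Q² + Q*Q) + 955) = 3*((Q² + Q²) + 955) = 3*(2*Q² + 955) = 3*(955 + 2*Q²) = 2865 + 6*Q²)
√(K(-381 - 1*(-1012)) + z) = √((2865 + 6*(-381 - 1*(-1012))²) - 2327416/996097) = √((2865 + 6*(-381 + 1012)²) - 2327416/996097) = √((2865 + 6*631²) - 2327416/996097) = √((2865 + 6*398161) - 2327416/996097) = √((2865 + 2388966) - 2327416/996097) = √(2391831 - 2327416/996097) = √(2382493356191/996097) = √2373194484621786527/996097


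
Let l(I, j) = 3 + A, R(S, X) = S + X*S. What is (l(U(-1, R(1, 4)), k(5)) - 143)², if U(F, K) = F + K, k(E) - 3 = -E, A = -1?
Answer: 19881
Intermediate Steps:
R(S, X) = S + S*X
k(E) = 3 - E
l(I, j) = 2 (l(I, j) = 3 - 1 = 2)
(l(U(-1, R(1, 4)), k(5)) - 143)² = (2 - 143)² = (-141)² = 19881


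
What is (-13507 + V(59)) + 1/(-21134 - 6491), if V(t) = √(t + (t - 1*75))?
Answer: -373130876/27625 + √43 ≈ -13500.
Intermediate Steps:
V(t) = √(-75 + 2*t) (V(t) = √(t + (t - 75)) = √(t + (-75 + t)) = √(-75 + 2*t))
(-13507 + V(59)) + 1/(-21134 - 6491) = (-13507 + √(-75 + 2*59)) + 1/(-21134 - 6491) = (-13507 + √(-75 + 118)) + 1/(-27625) = (-13507 + √43) - 1/27625 = -373130876/27625 + √43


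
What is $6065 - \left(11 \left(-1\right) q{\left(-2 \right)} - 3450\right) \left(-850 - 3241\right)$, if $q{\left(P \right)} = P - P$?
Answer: $-14107885$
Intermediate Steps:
$q{\left(P \right)} = 0$
$6065 - \left(11 \left(-1\right) q{\left(-2 \right)} - 3450\right) \left(-850 - 3241\right) = 6065 - \left(11 \left(-1\right) 0 - 3450\right) \left(-850 - 3241\right) = 6065 - \left(\left(-11\right) 0 - 3450\right) \left(-4091\right) = 6065 - \left(0 - 3450\right) \left(-4091\right) = 6065 - \left(-3450\right) \left(-4091\right) = 6065 - 14113950 = -14107885$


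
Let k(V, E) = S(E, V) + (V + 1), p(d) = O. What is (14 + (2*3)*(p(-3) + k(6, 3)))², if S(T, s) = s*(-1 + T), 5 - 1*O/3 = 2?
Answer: 33124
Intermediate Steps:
O = 9 (O = 15 - 3*2 = 15 - 6 = 9)
p(d) = 9
k(V, E) = 1 + V + V*(-1 + E) (k(V, E) = V*(-1 + E) + (V + 1) = V*(-1 + E) + (1 + V) = 1 + V + V*(-1 + E))
(14 + (2*3)*(p(-3) + k(6, 3)))² = (14 + (2*3)*(9 + (1 + 3*6)))² = (14 + 6*(9 + (1 + 18)))² = (14 + 6*(9 + 19))² = (14 + 6*28)² = (14 + 168)² = 182² = 33124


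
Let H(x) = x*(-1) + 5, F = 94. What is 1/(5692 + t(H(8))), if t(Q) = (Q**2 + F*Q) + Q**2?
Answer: 1/5428 ≈ 0.00018423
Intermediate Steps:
H(x) = 5 - x (H(x) = -x + 5 = 5 - x)
t(Q) = 2*Q**2 + 94*Q (t(Q) = (Q**2 + 94*Q) + Q**2 = 2*Q**2 + 94*Q)
1/(5692 + t(H(8))) = 1/(5692 + 2*(5 - 1*8)*(47 + (5 - 1*8))) = 1/(5692 + 2*(5 - 8)*(47 + (5 - 8))) = 1/(5692 + 2*(-3)*(47 - 3)) = 1/(5692 + 2*(-3)*44) = 1/(5692 - 264) = 1/5428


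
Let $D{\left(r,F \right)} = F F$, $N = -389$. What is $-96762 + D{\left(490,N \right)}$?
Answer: $54559$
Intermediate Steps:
$D{\left(r,F \right)} = F^{2}$
$-96762 + D{\left(490,N \right)} = -96762 + \left(-389\right)^{2} = -96762 + 151321 = 54559$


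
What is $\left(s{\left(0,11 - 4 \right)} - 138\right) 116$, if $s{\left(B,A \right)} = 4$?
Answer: $-15544$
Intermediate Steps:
$\left(s{\left(0,11 - 4 \right)} - 138\right) 116 = \left(4 - 138\right) 116 = \left(-134\right) 116 = -15544$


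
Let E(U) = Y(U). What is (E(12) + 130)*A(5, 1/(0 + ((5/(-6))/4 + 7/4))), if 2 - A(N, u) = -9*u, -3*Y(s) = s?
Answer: 36540/37 ≈ 987.57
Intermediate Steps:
Y(s) = -s/3
E(U) = -U/3
A(N, u) = 2 + 9*u (A(N, u) = 2 - (-9)*u = 2 + 9*u)
(E(12) + 130)*A(5, 1/(0 + ((5/(-6))/4 + 7/4))) = (-⅓*12 + 130)*(2 + 9/(0 + ((5/(-6))/4 + 7/4))) = (-4 + 130)*(2 + 9/(0 + ((5*(-⅙))*(¼) + 7*(¼)))) = 126*(2 + 9/(0 + (-⅚*¼ + 7/4))) = 126*(2 + 9/(0 + (-5/24 + 7/4))) = 126*(2 + 9/(0 + 37/24)) = 126*(2 + 9/(37/24)) = 126*(2 + 9*(24/37)) = 126*(2 + 216/37) = 126*(290/37) = 36540/37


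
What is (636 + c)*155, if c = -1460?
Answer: -127720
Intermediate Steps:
(636 + c)*155 = (636 - 1460)*155 = -824*155 = -127720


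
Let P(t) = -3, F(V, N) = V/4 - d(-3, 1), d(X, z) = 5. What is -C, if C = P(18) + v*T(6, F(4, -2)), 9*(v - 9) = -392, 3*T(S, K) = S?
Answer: 649/9 ≈ 72.111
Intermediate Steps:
F(V, N) = -5 + V/4 (F(V, N) = V/4 - 1*5 = V*(¼) - 5 = V/4 - 5 = -5 + V/4)
T(S, K) = S/3
v = -311/9 (v = 9 + (⅑)*(-392) = 9 - 392/9 = -311/9 ≈ -34.556)
C = -649/9 (C = -3 - 311*6/27 = -3 - 311/9*2 = -3 - 622/9 = -649/9 ≈ -72.111)
-C = -1*(-649/9) = 649/9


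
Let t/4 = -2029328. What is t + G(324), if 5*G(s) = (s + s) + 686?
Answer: -40585226/5 ≈ -8.1170e+6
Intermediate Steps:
G(s) = 686/5 + 2*s/5 (G(s) = ((s + s) + 686)/5 = (2*s + 686)/5 = (686 + 2*s)/5 = 686/5 + 2*s/5)
t = -8117312 (t = 4*(-2029328) = -8117312)
t + G(324) = -8117312 + (686/5 + (⅖)*324) = -8117312 + (686/5 + 648/5) = -8117312 + 1334/5 = -40585226/5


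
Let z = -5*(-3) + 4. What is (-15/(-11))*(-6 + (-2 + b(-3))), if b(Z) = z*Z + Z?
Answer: -1020/11 ≈ -92.727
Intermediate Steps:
z = 19 (z = 15 + 4 = 19)
b(Z) = 20*Z (b(Z) = 19*Z + Z = 20*Z)
(-15/(-11))*(-6 + (-2 + b(-3))) = (-15/(-11))*(-6 + (-2 + 20*(-3))) = (-15*(-1/11))*(-6 + (-2 - 60)) = 15*(-6 - 62)/11 = (15/11)*(-68) = -1020/11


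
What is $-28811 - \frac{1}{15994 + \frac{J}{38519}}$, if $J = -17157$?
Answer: $- \frac{17749181646738}{616055729} \approx -28811.0$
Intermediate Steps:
$-28811 - \frac{1}{15994 + \frac{J}{38519}} = -28811 - \frac{1}{15994 - \frac{17157}{38519}} = -28811 - \frac{1}{\frac{616055729}{38519}} = -28811 - \frac{38519}{616055729} = - \frac{17749181646738}{616055729}$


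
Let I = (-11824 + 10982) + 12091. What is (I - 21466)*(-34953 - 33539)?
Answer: 699782764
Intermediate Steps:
I = 11249 (I = -842 + 12091 = 11249)
(I - 21466)*(-34953 - 33539) = (11249 - 21466)*(-34953 - 33539) = -10217*(-68492) = 699782764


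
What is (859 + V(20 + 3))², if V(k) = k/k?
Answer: 739600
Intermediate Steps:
V(k) = 1
(859 + V(20 + 3))² = (859 + 1)² = 860² = 739600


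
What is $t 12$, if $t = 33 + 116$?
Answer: $1788$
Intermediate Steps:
$t = 149$
$t 12 = 149 \cdot 12 = 1788$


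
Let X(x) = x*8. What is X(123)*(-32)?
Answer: -31488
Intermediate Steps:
X(x) = 8*x
X(123)*(-32) = (8*123)*(-32) = 984*(-32) = -31488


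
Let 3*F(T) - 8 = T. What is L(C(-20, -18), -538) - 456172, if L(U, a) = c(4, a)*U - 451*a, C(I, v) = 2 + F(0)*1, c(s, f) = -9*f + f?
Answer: -580346/3 ≈ -1.9345e+5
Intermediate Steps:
c(s, f) = -8*f
F(T) = 8/3 + T/3
C(I, v) = 14/3 (C(I, v) = 2 + (8/3 + (⅓)*0)*1 = 2 + (8/3 + 0)*1 = 2 + (8/3)*1 = 2 + 8/3 = 14/3)
L(U, a) = -451*a - 8*U*a (L(U, a) = (-8*a)*U - 451*a = -8*U*a - 451*a = -451*a - 8*U*a)
L(C(-20, -18), -538) - 456172 = -538*(-451 - 8*14/3) - 456172 = -538*(-451 - 112/3) - 456172 = -538*(-1465/3) - 456172 = 788170/3 - 456172 = -580346/3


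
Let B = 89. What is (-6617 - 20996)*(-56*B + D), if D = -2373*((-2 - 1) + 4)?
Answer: 203148841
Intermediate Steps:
D = -2373 (D = -2373*(-3 + 4) = -2373*1 = -2373)
(-6617 - 20996)*(-56*B + D) = (-6617 - 20996)*(-56*89 - 2373) = -27613*(-4984 - 2373) = -27613*(-7357) = 203148841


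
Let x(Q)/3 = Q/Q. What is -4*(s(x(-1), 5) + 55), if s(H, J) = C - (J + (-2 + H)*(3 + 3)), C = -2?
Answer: -168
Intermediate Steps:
x(Q) = 3 (x(Q) = 3*(Q/Q) = 3*1 = 3)
s(H, J) = 10 - J - 6*H (s(H, J) = -2 - (J + (-2 + H)*(3 + 3)) = -2 - (J + (-2 + H)*6) = -2 - (J + (-12 + 6*H)) = -2 - (-12 + J + 6*H) = -2 + (12 - J - 6*H) = 10 - J - 6*H)
-4*(s(x(-1), 5) + 55) = -4*((10 - 1*5 - 6*3) + 55) = -4*((10 - 5 - 18) + 55) = -4*(-13 + 55) = -4*42 = -168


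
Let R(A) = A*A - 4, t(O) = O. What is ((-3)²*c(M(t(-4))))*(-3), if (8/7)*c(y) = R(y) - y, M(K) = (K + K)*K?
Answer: -46683/2 ≈ -23342.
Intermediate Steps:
R(A) = -4 + A² (R(A) = A² - 4 = -4 + A²)
M(K) = 2*K² (M(K) = (2*K)*K = 2*K²)
c(y) = -7/2 - 7*y/8 + 7*y²/8 (c(y) = 7*((-4 + y²) - y)/8 = 7*(-4 + y² - y)/8 = -7/2 - 7*y/8 + 7*y²/8)
((-3)²*c(M(t(-4))))*(-3) = ((-3)²*(-7/2 - 7*(-4)²/4 + 7*(2*(-4)²)²/8))*(-3) = (9*(-7/2 - 7*16/4 + 7*(2*16)²/8))*(-3) = (9*(-7/2 - 7/8*32 + (7/8)*32²))*(-3) = (9*(-7/2 - 28 + (7/8)*1024))*(-3) = (9*(-7/2 - 28 + 896))*(-3) = (9*(1729/2))*(-3) = (15561/2)*(-3) = -46683/2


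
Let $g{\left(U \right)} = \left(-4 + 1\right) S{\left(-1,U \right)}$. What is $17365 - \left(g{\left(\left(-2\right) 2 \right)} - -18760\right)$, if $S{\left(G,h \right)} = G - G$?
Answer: $-1395$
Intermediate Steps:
$S{\left(G,h \right)} = 0$
$g{\left(U \right)} = 0$ ($g{\left(U \right)} = \left(-4 + 1\right) 0 = \left(-3\right) 0 = 0$)
$17365 - \left(g{\left(\left(-2\right) 2 \right)} - -18760\right) = 17365 - \left(0 - -18760\right) = 17365 - \left(0 + 18760\right) = 17365 - 18760 = -1395$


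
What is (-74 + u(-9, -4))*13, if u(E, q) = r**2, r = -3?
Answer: -845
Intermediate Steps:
u(E, q) = 9 (u(E, q) = (-3)**2 = 9)
(-74 + u(-9, -4))*13 = (-74 + 9)*13 = -65*13 = -845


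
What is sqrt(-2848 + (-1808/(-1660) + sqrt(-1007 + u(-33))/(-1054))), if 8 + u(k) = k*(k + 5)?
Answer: sqrt(-544692357445520 - 181525150*I*sqrt(91))/437410 ≈ 8.4813e-5 - 53.356*I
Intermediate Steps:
u(k) = -8 + k*(5 + k) (u(k) = -8 + k*(k + 5) = -8 + k*(5 + k))
sqrt(-2848 + (-1808/(-1660) + sqrt(-1007 + u(-33))/(-1054))) = sqrt(-2848 + (-1808/(-1660) + sqrt(-1007 + (-8 + (-33)**2 + 5*(-33)))/(-1054))) = sqrt(-2848 + (-1808*(-1/1660) + sqrt(-1007 + (-8 + 1089 - 165))*(-1/1054))) = sqrt(-2848 + (452/415 + sqrt(-1007 + 916)*(-1/1054))) = sqrt(-2848 + (452/415 + sqrt(-91)*(-1/1054))) = sqrt(-2848 + (452/415 + (I*sqrt(91))*(-1/1054))) = sqrt(-2848 + (452/415 - I*sqrt(91)/1054)) = sqrt(-1181468/415 - I*sqrt(91)/1054)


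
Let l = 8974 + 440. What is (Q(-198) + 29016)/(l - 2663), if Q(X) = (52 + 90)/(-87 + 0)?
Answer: 2524250/587337 ≈ 4.2978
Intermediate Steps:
l = 9414
Q(X) = -142/87 (Q(X) = 142/(-87) = 142*(-1/87) = -142/87)
(Q(-198) + 29016)/(l - 2663) = (-142/87 + 29016)/(9414 - 2663) = (2524250/87)/6751 = (2524250/87)*(1/6751) = 2524250/587337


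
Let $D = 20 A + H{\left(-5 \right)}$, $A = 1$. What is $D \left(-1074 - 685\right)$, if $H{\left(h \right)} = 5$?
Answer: $-43975$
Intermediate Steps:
$D = 25$ ($D = 20 \cdot 1 + 5 = 20 + 5 = 25$)
$D \left(-1074 - 685\right) = 25 \left(-1074 - 685\right) = 25 \left(-1759\right) = -43975$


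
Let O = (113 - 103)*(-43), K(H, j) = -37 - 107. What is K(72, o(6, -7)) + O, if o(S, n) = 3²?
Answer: -574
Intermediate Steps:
o(S, n) = 9
K(H, j) = -144
O = -430 (O = 10*(-43) = -430)
K(72, o(6, -7)) + O = -144 - 430 = -574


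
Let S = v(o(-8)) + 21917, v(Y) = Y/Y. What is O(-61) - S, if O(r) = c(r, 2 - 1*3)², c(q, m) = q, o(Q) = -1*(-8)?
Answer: -18197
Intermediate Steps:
o(Q) = 8
v(Y) = 1
O(r) = r²
S = 21918 (S = 1 + 21917 = 21918)
O(-61) - S = (-61)² - 1*21918 = 3721 - 21918 = -18197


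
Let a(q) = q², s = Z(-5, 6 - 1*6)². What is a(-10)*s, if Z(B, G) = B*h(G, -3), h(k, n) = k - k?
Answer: 0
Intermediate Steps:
h(k, n) = 0
Z(B, G) = 0 (Z(B, G) = B*0 = 0)
s = 0 (s = 0² = 0)
a(-10)*s = (-10)²*0 = 100*0 = 0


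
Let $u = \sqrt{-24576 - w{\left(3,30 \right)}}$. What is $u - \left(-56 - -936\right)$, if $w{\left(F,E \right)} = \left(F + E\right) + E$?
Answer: $-880 + i \sqrt{24639} \approx -880.0 + 156.97 i$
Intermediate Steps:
$w{\left(F,E \right)} = F + 2 E$ ($w{\left(F,E \right)} = \left(E + F\right) + E = F + 2 E$)
$u = i \sqrt{24639}$ ($u = \sqrt{-24576 - \left(3 + 2 \cdot 30\right)} = \sqrt{-24576 - \left(3 + 60\right)} = \sqrt{-24576 - 63} = \sqrt{-24639} = i \sqrt{24639} \approx 156.97 i$)
$u - \left(-56 - -936\right) = i \sqrt{24639} - \left(-56 - -936\right) = i \sqrt{24639} - \left(-56 + 936\right) = i \sqrt{24639} - 880 = -880 + i \sqrt{24639}$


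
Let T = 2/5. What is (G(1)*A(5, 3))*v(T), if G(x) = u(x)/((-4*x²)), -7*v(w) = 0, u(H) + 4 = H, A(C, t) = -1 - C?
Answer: 0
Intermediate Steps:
T = ⅖ (T = 2*(⅕) = ⅖ ≈ 0.40000)
u(H) = -4 + H
v(w) = 0 (v(w) = -⅐*0 = 0)
G(x) = -(-4 + x)/(4*x²) (G(x) = (-4 + x)/((-4*x²)) = (-4 + x)*(-1/(4*x²)) = -(-4 + x)/(4*x²))
(G(1)*A(5, 3))*v(T) = (((¼)*(4 - 1*1)/1²)*(-1 - 1*5))*0 = (((¼)*1*(4 - 1))*(-1 - 5))*0 = (((¼)*1*3)*(-6))*0 = ((¾)*(-6))*0 = -9/2*0 = 0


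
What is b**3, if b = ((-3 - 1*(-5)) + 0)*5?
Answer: 1000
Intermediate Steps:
b = 10 (b = ((-3 + 5) + 0)*5 = (2 + 0)*5 = 2*5 = 10)
b**3 = 10**3 = 1000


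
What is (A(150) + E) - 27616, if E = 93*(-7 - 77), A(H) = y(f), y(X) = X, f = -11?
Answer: -35439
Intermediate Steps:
A(H) = -11
E = -7812 (E = 93*(-84) = -7812)
(A(150) + E) - 27616 = (-11 - 7812) - 27616 = -7823 - 27616 = -35439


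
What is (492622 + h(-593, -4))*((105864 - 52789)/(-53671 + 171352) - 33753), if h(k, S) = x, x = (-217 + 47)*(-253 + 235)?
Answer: -1968865617405676/117681 ≈ -1.6731e+10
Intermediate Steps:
x = 3060 (x = -170*(-18) = 3060)
h(k, S) = 3060
(492622 + h(-593, -4))*((105864 - 52789)/(-53671 + 171352) - 33753) = (492622 + 3060)*((105864 - 52789)/(-53671 + 171352) - 33753) = 495682*(53075/117681 - 33753) = 495682*(-3972033718/117681) = -1968865617405676/117681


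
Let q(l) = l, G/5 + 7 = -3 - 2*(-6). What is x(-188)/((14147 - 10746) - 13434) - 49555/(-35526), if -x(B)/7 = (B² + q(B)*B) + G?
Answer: 18078505351/356432358 ≈ 50.721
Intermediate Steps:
G = 10 (G = -35 + 5*(-3 - 2*(-6)) = -35 + 5*(-3 + 12) = -35 + 5*9 = -35 + 45 = 10)
x(B) = -70 - 14*B² (x(B) = -7*((B² + B*B) + 10) = -7*((B² + B²) + 10) = -7*(2*B² + 10) = -7*(10 + 2*B²) = -70 - 14*B²)
x(-188)/((14147 - 10746) - 13434) - 49555/(-35526) = (-70 - 14*(-188)²)/((14147 - 10746) - 13434) - 49555/(-35526) = (-70 - 14*35344)/(3401 - 13434) - 49555*(-1/35526) = (-70 - 494816)/(-10033) + 49555/35526 = -494886*(-1/10033) + 49555/35526 = 494886/10033 + 49555/35526 = 18078505351/356432358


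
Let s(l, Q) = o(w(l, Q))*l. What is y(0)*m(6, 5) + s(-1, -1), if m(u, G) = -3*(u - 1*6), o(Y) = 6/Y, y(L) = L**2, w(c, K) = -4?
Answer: 3/2 ≈ 1.5000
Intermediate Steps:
s(l, Q) = -3*l/2 (s(l, Q) = (6/(-4))*l = (6*(-1/4))*l = -3*l/2)
m(u, G) = 18 - 3*u (m(u, G) = -3*(u - 6) = -3*(-6 + u) = 18 - 3*u)
y(0)*m(6, 5) + s(-1, -1) = 0**2*(18 - 3*6) - 3/2*(-1) = 0*(18 - 18) + 3/2 = 0*0 + 3/2 = 0 + 3/2 = 3/2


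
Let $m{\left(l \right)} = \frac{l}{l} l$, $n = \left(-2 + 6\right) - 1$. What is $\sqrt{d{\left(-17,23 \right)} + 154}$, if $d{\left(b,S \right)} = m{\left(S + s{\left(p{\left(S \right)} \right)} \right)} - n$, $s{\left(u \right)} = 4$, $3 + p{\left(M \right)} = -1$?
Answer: $\sqrt{178} \approx 13.342$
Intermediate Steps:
$p{\left(M \right)} = -4$ ($p{\left(M \right)} = -3 - 1 = -4$)
$n = 3$ ($n = 4 - 1 = 3$)
$m{\left(l \right)} = l$ ($m{\left(l \right)} = 1 l = l$)
$d{\left(b,S \right)} = 1 + S$ ($d{\left(b,S \right)} = \left(S + 4\right) - 3 = \left(4 + S\right) - 3 = 1 + S$)
$\sqrt{d{\left(-17,23 \right)} + 154} = \sqrt{\left(1 + 23\right) + 154} = \sqrt{24 + 154} = \sqrt{178}$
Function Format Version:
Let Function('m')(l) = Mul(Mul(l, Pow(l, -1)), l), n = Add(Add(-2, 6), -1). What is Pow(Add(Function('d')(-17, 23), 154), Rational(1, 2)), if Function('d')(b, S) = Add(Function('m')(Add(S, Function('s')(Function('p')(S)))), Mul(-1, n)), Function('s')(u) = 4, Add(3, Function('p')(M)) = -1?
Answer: Pow(178, Rational(1, 2)) ≈ 13.342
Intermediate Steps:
Function('p')(M) = -4 (Function('p')(M) = Add(-3, -1) = -4)
n = 3 (n = Add(4, -1) = 3)
Function('m')(l) = l (Function('m')(l) = Mul(1, l) = l)
Function('d')(b, S) = Add(1, S) (Function('d')(b, S) = Add(Add(S, 4), Mul(-1, 3)) = Add(Add(4, S), -3) = Add(1, S))
Pow(Add(Function('d')(-17, 23), 154), Rational(1, 2)) = Pow(Add(Add(1, 23), 154), Rational(1, 2)) = Pow(Add(24, 154), Rational(1, 2)) = Pow(178, Rational(1, 2))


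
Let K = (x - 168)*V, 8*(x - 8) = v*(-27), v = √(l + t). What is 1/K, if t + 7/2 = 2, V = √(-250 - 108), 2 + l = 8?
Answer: -648*I*√179/585372781 + 10240*I*√358/585372781 ≈ 0.00031618*I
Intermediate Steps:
l = 6 (l = -2 + 8 = 6)
V = I*√358 (V = √(-358) = I*√358 ≈ 18.921*I)
t = -3/2 (t = -7/2 + 2 = -3/2 ≈ -1.5000)
v = 3*√2/2 (v = √(6 - 3/2) = √(9/2) = 3*√2/2 ≈ 2.1213)
x = 8 - 81*√2/16 (x = 8 + ((3*√2/2)*(-27))/8 = 8 + (-81*√2/2)/8 = 8 - 81*√2/16 ≈ 0.84054)
K = I*√358*(-160 - 81*√2/16) (K = ((8 - 81*√2/16) - 168)*(I*√358) = (-160 - 81*√2/16)*(I*√358) = I*√358*(-160 - 81*√2/16) ≈ -3162.8*I)
1/K = 1/(I*√358*(-2560 - 81*√2)/16) = -8*I*√358/(179*(-2560 - 81*√2))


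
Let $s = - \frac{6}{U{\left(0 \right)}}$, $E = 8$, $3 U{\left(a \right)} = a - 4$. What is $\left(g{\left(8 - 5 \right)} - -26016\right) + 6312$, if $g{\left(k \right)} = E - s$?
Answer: $\frac{64663}{2} \approx 32332.0$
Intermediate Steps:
$U{\left(a \right)} = - \frac{4}{3} + \frac{a}{3}$ ($U{\left(a \right)} = \frac{a - 4}{3} = \frac{-4 + a}{3} = - \frac{4}{3} + \frac{a}{3}$)
$s = \frac{9}{2}$ ($s = - \frac{6}{- \frac{4}{3} + \frac{1}{3} \cdot 0} = - \frac{6}{- \frac{4}{3} + 0} = - \frac{6}{- \frac{4}{3}} = \left(-6\right) \left(- \frac{3}{4}\right) = \frac{9}{2} \approx 4.5$)
$g{\left(k \right)} = \frac{7}{2}$ ($g{\left(k \right)} = 8 - \frac{9}{2} = \frac{7}{2}$)
$\left(g{\left(8 - 5 \right)} - -26016\right) + 6312 = \left(\frac{7}{2} - -26016\right) + 6312 = \left(\frac{7}{2} + 26016\right) + 6312 = \frac{52039}{2} + 6312 = \frac{64663}{2}$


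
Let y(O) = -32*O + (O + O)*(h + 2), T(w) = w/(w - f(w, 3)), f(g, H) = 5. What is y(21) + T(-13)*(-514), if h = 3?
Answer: -7499/9 ≈ -833.22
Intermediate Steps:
T(w) = w/(-5 + w) (T(w) = w/(w - 1*5) = w/(w - 5) = w/(-5 + w))
y(O) = -22*O (y(O) = -32*O + (O + O)*(3 + 2) = -32*O + (2*O)*5 = -32*O + 10*O = -22*O)
y(21) + T(-13)*(-514) = -22*21 - 13/(-5 - 13)*(-514) = -462 - 13/(-18)*(-514) = -462 - 13*(-1/18)*(-514) = -462 + (13/18)*(-514) = -462 - 3341/9 = -7499/9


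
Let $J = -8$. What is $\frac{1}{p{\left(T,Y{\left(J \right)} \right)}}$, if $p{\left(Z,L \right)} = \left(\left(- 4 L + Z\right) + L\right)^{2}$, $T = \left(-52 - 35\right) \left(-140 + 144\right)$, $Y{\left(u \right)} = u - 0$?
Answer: $\frac{1}{104976} \approx 9.526 \cdot 10^{-6}$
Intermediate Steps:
$Y{\left(u \right)} = u$ ($Y{\left(u \right)} = u + 0 = u$)
$T = -348$ ($T = \left(-87\right) 4 = -348$)
$p{\left(Z,L \right)} = \left(Z - 3 L\right)^{2}$ ($p{\left(Z,L \right)} = \left(\left(Z - 4 L\right) + L\right)^{2} = \left(Z - 3 L\right)^{2}$)
$\frac{1}{p{\left(T,Y{\left(J \right)} \right)}} = \frac{1}{\left(\left(-1\right) \left(-348\right) + 3 \left(-8\right)\right)^{2}} = \frac{1}{\left(348 - 24\right)^{2}} = \frac{1}{324^{2}} = \frac{1}{104976}$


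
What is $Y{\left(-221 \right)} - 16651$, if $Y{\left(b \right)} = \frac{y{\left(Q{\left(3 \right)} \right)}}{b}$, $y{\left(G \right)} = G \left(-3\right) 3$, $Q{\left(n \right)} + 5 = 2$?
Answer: $- \frac{3679898}{221} \approx -16651.0$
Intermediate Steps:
$Q{\left(n \right)} = -3$ ($Q{\left(n \right)} = -5 + 2 = -3$)
$y{\left(G \right)} = - 9 G$ ($y{\left(G \right)} = - 3 G 3 = - 9 G$)
$Y{\left(b \right)} = \frac{27}{b}$ ($Y{\left(b \right)} = \frac{\left(-9\right) \left(-3\right)}{b} = \frac{27}{b}$)
$Y{\left(-221 \right)} - 16651 = \frac{27}{-221} - 16651 = 27 \left(- \frac{1}{221}\right) - 16651 = - \frac{27}{221} - 16651 = - \frac{3679898}{221}$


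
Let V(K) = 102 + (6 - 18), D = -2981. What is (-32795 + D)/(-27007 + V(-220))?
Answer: 35776/26917 ≈ 1.3291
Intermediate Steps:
V(K) = 90 (V(K) = 102 - 12 = 90)
(-32795 + D)/(-27007 + V(-220)) = (-32795 - 2981)/(-27007 + 90) = -35776/(-26917) = -35776*(-1/26917) = 35776/26917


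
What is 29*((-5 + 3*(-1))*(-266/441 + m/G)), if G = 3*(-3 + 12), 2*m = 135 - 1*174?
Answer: 19372/63 ≈ 307.49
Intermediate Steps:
m = -39/2 (m = (135 - 1*174)/2 = (135 - 174)/2 = (½)*(-39) = -39/2 ≈ -19.500)
G = 27 (G = 3*9 = 27)
29*((-5 + 3*(-1))*(-266/441 + m/G)) = 29*((-5 + 3*(-1))*(-266/441 - 39/2/27)) = 29*((-5 - 3)*(-266*1/441 - 39/2*1/27)) = 29*(-8*(-38/63 - 13/18)) = 29*(-8*(-167/126)) = 29*(668/63) = 19372/63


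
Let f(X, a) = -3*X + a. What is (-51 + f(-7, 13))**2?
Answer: 289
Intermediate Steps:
f(X, a) = a - 3*X
(-51 + f(-7, 13))**2 = (-51 + (13 - 3*(-7)))**2 = (-51 + (13 + 21))**2 = (-51 + 34)**2 = (-17)**2 = 289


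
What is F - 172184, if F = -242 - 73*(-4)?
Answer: -172134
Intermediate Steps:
F = 50 (F = -242 + 292 = 50)
F - 172184 = 50 - 172184 = -172134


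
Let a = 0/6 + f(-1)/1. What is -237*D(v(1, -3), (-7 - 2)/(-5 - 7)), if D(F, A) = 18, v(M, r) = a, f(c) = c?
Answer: -4266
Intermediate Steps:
a = -1 (a = 0/6 - 1/1 = 0*(1/6) - 1*1 = 0 - 1 = -1)
v(M, r) = -1
-237*D(v(1, -3), (-7 - 2)/(-5 - 7)) = -237*18 = -4266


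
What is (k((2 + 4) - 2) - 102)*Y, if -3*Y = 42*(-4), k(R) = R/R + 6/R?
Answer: -5572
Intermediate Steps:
k(R) = 1 + 6/R
Y = 56 (Y = -14*(-4) = -⅓*(-168) = 56)
(k((2 + 4) - 2) - 102)*Y = ((6 + ((2 + 4) - 2))/((2 + 4) - 2) - 102)*56 = ((6 + (6 - 2))/(6 - 2) - 102)*56 = ((6 + 4)/4 - 102)*56 = ((¼)*10 - 102)*56 = (5/2 - 102)*56 = -199/2*56 = -5572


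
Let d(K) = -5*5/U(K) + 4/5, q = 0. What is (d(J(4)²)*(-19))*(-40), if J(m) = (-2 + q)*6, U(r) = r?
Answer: 8569/18 ≈ 476.06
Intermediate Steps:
J(m) = -12 (J(m) = (-2 + 0)*6 = -2*6 = -12)
d(K) = ⅘ - 25/K (d(K) = -5*5/K + 4/5 = -5*5/K + 4*(⅕) = -5*5/K + ⅘ = -25/K + ⅘ = ⅘ - 25/K)
(d(J(4)²)*(-19))*(-40) = ((⅘ - 25/((-12)²))*(-19))*(-40) = ((⅘ - 25/144)*(-19))*(-40) = ((451/720)*(-19))*(-40) = -8569/720*(-40) = 8569/18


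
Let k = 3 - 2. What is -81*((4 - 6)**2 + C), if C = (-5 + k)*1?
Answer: 0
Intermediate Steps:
k = 1
C = -4 (C = (-5 + 1)*1 = -4*1 = -4)
-81*((4 - 6)**2 + C) = -81*((4 - 6)**2 - 4) = -81*((-2)**2 - 4) = -81*(4 - 4) = -81*0 = 0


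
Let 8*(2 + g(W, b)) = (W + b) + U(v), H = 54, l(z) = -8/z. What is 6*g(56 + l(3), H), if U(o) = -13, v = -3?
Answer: 235/4 ≈ 58.750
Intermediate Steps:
g(W, b) = -29/8 + W/8 + b/8 (g(W, b) = -2 + ((W + b) - 13)/8 = -2 + (-13 + W + b)/8 = -2 + (-13/8 + W/8 + b/8) = -29/8 + W/8 + b/8)
6*g(56 + l(3), H) = 6*(-29/8 + (56 - 8/3)/8 + (⅛)*54) = 6*(-29/8 + (56 - 8*⅓)/8 + 27/4) = 6*(-29/8 + (56 - 8/3)/8 + 27/4) = 6*(-29/8 + (⅛)*(160/3) + 27/4) = 6*(-29/8 + 20/3 + 27/4) = 6*(235/24) = 235/4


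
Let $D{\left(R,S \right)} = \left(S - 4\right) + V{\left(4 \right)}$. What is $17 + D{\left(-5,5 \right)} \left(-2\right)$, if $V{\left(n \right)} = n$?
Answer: $7$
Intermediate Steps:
$D{\left(R,S \right)} = S$ ($D{\left(R,S \right)} = \left(S - 4\right) + 4 = \left(-4 + S\right) + 4 = S$)
$17 + D{\left(-5,5 \right)} \left(-2\right) = 17 + 5 \left(-2\right) = 17 - 10 = 7$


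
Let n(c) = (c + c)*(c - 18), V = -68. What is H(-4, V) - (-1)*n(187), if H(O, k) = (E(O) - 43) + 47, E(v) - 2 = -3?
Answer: 63209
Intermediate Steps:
E(v) = -1 (E(v) = 2 - 3 = -1)
H(O, k) = 3 (H(O, k) = (-1 - 43) + 47 = -44 + 47 = 3)
n(c) = 2*c*(-18 + c) (n(c) = (2*c)*(-18 + c) = 2*c*(-18 + c))
H(-4, V) - (-1)*n(187) = 3 - (-1)*2*187*(-18 + 187) = 3 - (-1)*2*187*169 = 3 - (-1)*63206 = 3 - 1*(-63206) = 3 + 63206 = 63209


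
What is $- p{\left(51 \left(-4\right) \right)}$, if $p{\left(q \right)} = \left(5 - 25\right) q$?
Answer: $-4080$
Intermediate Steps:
$p{\left(q \right)} = - 20 q$ ($p{\left(q \right)} = \left(5 - 25\right) q = - 20 q$)
$- p{\left(51 \left(-4\right) \right)} = - \left(-20\right) 51 \left(-4\right) = - \left(-20\right) \left(-204\right) = \left(-1\right) 4080 = -4080$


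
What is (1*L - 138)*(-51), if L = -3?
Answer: 7191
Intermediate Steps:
(1*L - 138)*(-51) = (1*(-3) - 138)*(-51) = (-3 - 138)*(-51) = -141*(-51) = 7191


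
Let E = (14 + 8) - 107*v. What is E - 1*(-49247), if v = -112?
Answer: 61253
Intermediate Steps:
E = 12006 (E = (14 + 8) - 107*(-112) = 22 + 11984 = 12006)
E - 1*(-49247) = 12006 - 1*(-49247) = 12006 + 49247 = 61253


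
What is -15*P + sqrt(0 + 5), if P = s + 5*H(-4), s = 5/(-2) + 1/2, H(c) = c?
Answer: 330 + sqrt(5) ≈ 332.24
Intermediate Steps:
s = -2 (s = 5*(-1/2) + 1*(1/2) = -5/2 + 1/2 = -2)
P = -22 (P = -2 + 5*(-4) = -2 - 20 = -22)
-15*P + sqrt(0 + 5) = -15*(-22) + sqrt(0 + 5) = 330 + sqrt(5)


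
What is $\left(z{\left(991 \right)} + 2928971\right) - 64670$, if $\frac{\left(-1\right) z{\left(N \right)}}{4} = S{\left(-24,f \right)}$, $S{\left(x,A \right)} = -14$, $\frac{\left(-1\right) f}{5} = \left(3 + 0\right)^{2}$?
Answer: $2864357$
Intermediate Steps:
$f = -45$ ($f = - 5 \left(3 + 0\right)^{2} = - 5 \cdot 3^{2} = \left(-5\right) 9 = -45$)
$z{\left(N \right)} = 56$ ($z{\left(N \right)} = \left(-4\right) \left(-14\right) = 56$)
$\left(z{\left(991 \right)} + 2928971\right) - 64670 = \left(56 + 2928971\right) - 64670 = 2929027 - 64670 = 2864357$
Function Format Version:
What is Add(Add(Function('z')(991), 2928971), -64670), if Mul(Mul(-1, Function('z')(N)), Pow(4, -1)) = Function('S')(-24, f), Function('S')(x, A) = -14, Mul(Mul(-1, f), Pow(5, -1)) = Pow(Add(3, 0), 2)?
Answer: 2864357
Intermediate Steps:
f = -45 (f = Mul(-5, Pow(Add(3, 0), 2)) = Mul(-5, Pow(3, 2)) = Mul(-5, 9) = -45)
Function('z')(N) = 56 (Function('z')(N) = Mul(-4, -14) = 56)
Add(Add(Function('z')(991), 2928971), -64670) = Add(Add(56, 2928971), -64670) = Add(2929027, -64670) = 2864357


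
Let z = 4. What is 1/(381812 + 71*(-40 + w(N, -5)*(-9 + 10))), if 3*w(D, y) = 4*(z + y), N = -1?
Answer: 3/1136632 ≈ 2.6394e-6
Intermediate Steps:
w(D, y) = 16/3 + 4*y/3 (w(D, y) = (4*(4 + y))/3 = (16 + 4*y)/3 = 16/3 + 4*y/3)
1/(381812 + 71*(-40 + w(N, -5)*(-9 + 10))) = 1/(381812 + 71*(-40 + (16/3 + (4/3)*(-5))*(-9 + 10))) = 1/(381812 + 71*(-40 + (16/3 - 20/3)*1)) = 1/(381812 + 71*(-40 - 4/3*1)) = 1/(381812 + 71*(-40 - 4/3)) = 1/(381812 + 71*(-124/3)) = 1/(381812 - 8804/3) = 1/(1136632/3) = 3/1136632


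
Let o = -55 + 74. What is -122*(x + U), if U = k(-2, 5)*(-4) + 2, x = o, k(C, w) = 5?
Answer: -122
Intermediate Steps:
o = 19
x = 19
U = -18 (U = 5*(-4) + 2 = -20 + 2 = -18)
-122*(x + U) = -122*(19 - 18) = -122*1 = -122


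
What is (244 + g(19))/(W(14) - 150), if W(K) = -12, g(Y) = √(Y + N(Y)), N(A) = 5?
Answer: -122/81 - √6/81 ≈ -1.5364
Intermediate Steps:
g(Y) = √(5 + Y) (g(Y) = √(Y + 5) = √(5 + Y))
(244 + g(19))/(W(14) - 150) = (244 + √(5 + 19))/(-12 - 150) = (244 + √24)/(-162) = (244 + 2*√6)*(-1/162) = -122/81 - √6/81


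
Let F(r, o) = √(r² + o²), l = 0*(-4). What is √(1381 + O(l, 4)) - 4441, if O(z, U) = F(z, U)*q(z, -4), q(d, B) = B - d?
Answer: -4441 + √1365 ≈ -4404.1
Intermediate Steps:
l = 0
F(r, o) = √(o² + r²)
O(z, U) = √(U² + z²)*(-4 - z)
√(1381 + O(l, 4)) - 4441 = √(1381 + √(4² + 0²)*(-4 - 1*0)) - 4441 = √(1381 + √(16 + 0)*(-4 + 0)) - 4441 = √(1381 + √16*(-4)) - 4441 = √(1381 + 4*(-4)) - 4441 = √(1381 - 16) - 4441 = √1365 - 4441 = -4441 + √1365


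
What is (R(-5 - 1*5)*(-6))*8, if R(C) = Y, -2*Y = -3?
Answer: -72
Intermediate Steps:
Y = 3/2 (Y = -½*(-3) = 3/2 ≈ 1.5000)
R(C) = 3/2
(R(-5 - 1*5)*(-6))*8 = ((3/2)*(-6))*8 = -9*8 = -72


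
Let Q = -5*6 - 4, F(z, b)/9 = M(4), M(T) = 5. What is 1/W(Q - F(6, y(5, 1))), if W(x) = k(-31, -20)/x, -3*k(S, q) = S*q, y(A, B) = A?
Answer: 237/620 ≈ 0.38226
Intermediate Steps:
F(z, b) = 45 (F(z, b) = 9*5 = 45)
k(S, q) = -S*q/3
Q = -34 (Q = -30 - 4 = -34)
W(x) = -620/(3*x) (W(x) = (-1/3*(-31)*(-20))/x = -620/(3*x))
1/W(Q - F(6, y(5, 1))) = 1/(-620/(3*(-34 - 1*45))) = 1/(-620/(3*(-34 - 45))) = 1/(-620/3/(-79)) = 1/(-620/3*(-1/79)) = 1/(620/237) = 237/620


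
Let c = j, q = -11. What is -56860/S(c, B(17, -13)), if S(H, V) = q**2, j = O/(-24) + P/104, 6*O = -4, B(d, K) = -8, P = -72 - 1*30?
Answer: -56860/121 ≈ -469.92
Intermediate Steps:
P = -102 (P = -72 - 30 = -102)
O = -2/3 (O = (1/6)*(-4) = -2/3 ≈ -0.66667)
j = -223/234 (j = -2/3/(-24) - 102/104 = -2/3*(-1/24) - 102*1/104 = 1/36 - 51/52 = -223/234 ≈ -0.95299)
c = -223/234 ≈ -0.95299
S(H, V) = 121 (S(H, V) = (-11)**2 = 121)
-56860/S(c, B(17, -13)) = -56860/121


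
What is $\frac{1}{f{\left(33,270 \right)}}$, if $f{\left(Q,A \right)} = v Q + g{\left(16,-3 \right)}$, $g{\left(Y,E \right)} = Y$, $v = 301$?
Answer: $\frac{1}{9949} \approx 0.00010051$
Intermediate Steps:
$f{\left(Q,A \right)} = 16 + 301 Q$ ($f{\left(Q,A \right)} = 301 Q + 16 = 16 + 301 Q$)
$\frac{1}{f{\left(33,270 \right)}} = \frac{1}{16 + 301 \cdot 33} = \frac{1}{16 + 9933} = \frac{1}{9949}$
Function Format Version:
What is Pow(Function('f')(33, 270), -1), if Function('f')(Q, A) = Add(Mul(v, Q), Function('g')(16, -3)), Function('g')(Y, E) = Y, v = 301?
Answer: Rational(1, 9949) ≈ 0.00010051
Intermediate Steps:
Function('f')(Q, A) = Add(16, Mul(301, Q)) (Function('f')(Q, A) = Add(Mul(301, Q), 16) = Add(16, Mul(301, Q)))
Pow(Function('f')(33, 270), -1) = Pow(Add(16, Mul(301, 33)), -1) = Pow(Add(16, 9933), -1) = Pow(9949, -1) = Rational(1, 9949)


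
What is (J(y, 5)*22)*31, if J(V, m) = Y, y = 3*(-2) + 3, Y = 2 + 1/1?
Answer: 2046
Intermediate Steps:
Y = 3 (Y = 2 + 1*1 = 2 + 1 = 3)
y = -3 (y = -6 + 3 = -3)
J(V, m) = 3
(J(y, 5)*22)*31 = (3*22)*31 = 66*31 = 2046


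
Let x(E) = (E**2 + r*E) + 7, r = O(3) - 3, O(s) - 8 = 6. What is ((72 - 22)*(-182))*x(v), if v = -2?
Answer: 100100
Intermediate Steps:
O(s) = 14 (O(s) = 8 + 6 = 14)
r = 11 (r = 14 - 3 = 11)
x(E) = 7 + E**2 + 11*E (x(E) = (E**2 + 11*E) + 7 = 7 + E**2 + 11*E)
((72 - 22)*(-182))*x(v) = ((72 - 22)*(-182))*(7 + (-2)**2 + 11*(-2)) = (50*(-182))*(7 + 4 - 22) = -9100*(-11) = 100100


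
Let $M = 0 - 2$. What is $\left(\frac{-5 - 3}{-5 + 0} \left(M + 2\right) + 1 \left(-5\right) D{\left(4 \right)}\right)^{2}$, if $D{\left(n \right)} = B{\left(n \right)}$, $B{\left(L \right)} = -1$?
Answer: $25$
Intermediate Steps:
$D{\left(n \right)} = -1$
$M = -2$ ($M = 0 - 2 = -2$)
$\left(\frac{-5 - 3}{-5 + 0} \left(M + 2\right) + 1 \left(-5\right) D{\left(4 \right)}\right)^{2} = \left(\frac{-5 - 3}{-5 + 0} \left(-2 + 2\right) + 1 \left(-5\right) \left(-1\right)\right)^{2} = \left(- \frac{8}{-5} \cdot 0 - -5\right)^{2} = \left(\left(-8\right) \left(- \frac{1}{5}\right) 0 + 5\right)^{2} = \left(\frac{8}{5} \cdot 0 + 5\right)^{2} = \left(0 + 5\right)^{2} = 5^{2} = 25$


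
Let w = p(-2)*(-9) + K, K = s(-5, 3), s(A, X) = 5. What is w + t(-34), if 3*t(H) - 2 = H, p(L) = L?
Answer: 37/3 ≈ 12.333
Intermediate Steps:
K = 5
t(H) = ⅔ + H/3
w = 23 (w = -2*(-9) + 5 = 18 + 5 = 23)
w + t(-34) = 23 + (⅔ + (⅓)*(-34)) = 23 + (⅔ - 34/3) = 23 - 32/3 = 37/3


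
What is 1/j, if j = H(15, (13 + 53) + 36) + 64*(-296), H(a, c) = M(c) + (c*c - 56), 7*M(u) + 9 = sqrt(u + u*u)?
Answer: -421267/3621742255 - 7*sqrt(10506)/3621742255 ≈ -0.00011651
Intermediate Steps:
M(u) = -9/7 + sqrt(u + u**2)/7 (M(u) = -9/7 + sqrt(u + u*u)/7 = -9/7 + sqrt(u + u**2)/7)
H(a, c) = -401/7 + c**2 + sqrt(c*(1 + c))/7 (H(a, c) = (-9/7 + sqrt(c*(1 + c))/7) + (c*c - 56) = (-9/7 + sqrt(c*(1 + c))/7) + (c**2 - 56) = (-9/7 + sqrt(c*(1 + c))/7) + (-56 + c**2) = -401/7 + c**2 + sqrt(c*(1 + c))/7)
j = -60181/7 + sqrt(10506)/7 (j = (-401/7 + ((13 + 53) + 36)**2 + sqrt(((13 + 53) + 36)*(1 + ((13 + 53) + 36)))/7) + 64*(-296) = (-401/7 + (66 + 36)**2 + sqrt((66 + 36)*(1 + (66 + 36)))/7) - 18944 = (-401/7 + 102**2 + sqrt(102*(1 + 102))/7) - 18944 = (-401/7 + 10404 + sqrt(102*103)/7) - 18944 = (-401/7 + 10404 + sqrt(10506)/7) - 18944 = (72427/7 + sqrt(10506)/7) - 18944 = -60181/7 + sqrt(10506)/7 ≈ -8582.6)
1/j = 1/(-60181/7 + sqrt(10506)/7)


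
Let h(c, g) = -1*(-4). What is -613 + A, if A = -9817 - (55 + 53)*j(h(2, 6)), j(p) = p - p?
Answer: -10430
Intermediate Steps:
h(c, g) = 4
j(p) = 0
A = -9817 (A = -9817 - (55 + 53)*0 = -9817 - 108*0 = -9817 - 1*0 = -9817 + 0 = -9817)
-613 + A = -613 - 9817 = -10430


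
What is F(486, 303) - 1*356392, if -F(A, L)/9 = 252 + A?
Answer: -363034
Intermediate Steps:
F(A, L) = -2268 - 9*A (F(A, L) = -9*(252 + A) = -2268 - 9*A)
F(486, 303) - 1*356392 = (-2268 - 9*486) - 1*356392 = (-2268 - 4374) - 356392 = -6642 - 356392 = -363034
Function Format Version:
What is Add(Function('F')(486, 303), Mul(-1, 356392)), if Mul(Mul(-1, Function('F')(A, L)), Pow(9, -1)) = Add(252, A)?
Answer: -363034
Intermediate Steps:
Function('F')(A, L) = Add(-2268, Mul(-9, A)) (Function('F')(A, L) = Mul(-9, Add(252, A)) = Add(-2268, Mul(-9, A)))
Add(Function('F')(486, 303), Mul(-1, 356392)) = Add(Add(-2268, Mul(-9, 486)), Mul(-1, 356392)) = Add(Add(-2268, -4374), -356392) = Add(-6642, -356392) = -363034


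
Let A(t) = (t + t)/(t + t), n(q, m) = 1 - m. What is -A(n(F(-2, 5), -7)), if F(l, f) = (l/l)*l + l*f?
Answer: -1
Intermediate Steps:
F(l, f) = l + f*l (F(l, f) = 1*l + f*l = l + f*l)
A(t) = 1 (A(t) = (2*t)/((2*t)) = (2*t)*(1/(2*t)) = 1)
-A(n(F(-2, 5), -7)) = -1*1 = -1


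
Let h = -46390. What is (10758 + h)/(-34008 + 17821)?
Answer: 35632/16187 ≈ 2.2013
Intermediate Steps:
(10758 + h)/(-34008 + 17821) = (10758 - 46390)/(-34008 + 17821) = -35632/(-16187) = -35632*(-1/16187) = 35632/16187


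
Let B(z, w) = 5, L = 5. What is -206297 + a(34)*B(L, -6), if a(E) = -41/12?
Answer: -2475769/12 ≈ -2.0631e+5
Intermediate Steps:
a(E) = -41/12 (a(E) = -41*1/12 = -41/12)
-206297 + a(34)*B(L, -6) = -206297 - 41/12*5 = -206297 - 205/12 = -2475769/12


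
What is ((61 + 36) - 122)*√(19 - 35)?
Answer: -100*I ≈ -100.0*I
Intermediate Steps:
((61 + 36) - 122)*√(19 - 35) = (97 - 122)*√(-16) = -100*I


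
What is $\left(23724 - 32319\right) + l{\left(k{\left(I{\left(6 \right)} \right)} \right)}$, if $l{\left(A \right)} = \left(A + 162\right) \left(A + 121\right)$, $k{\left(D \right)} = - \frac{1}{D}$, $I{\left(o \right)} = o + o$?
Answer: $\frac{1581613}{144} \approx 10983.0$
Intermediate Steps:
$I{\left(o \right)} = 2 o$
$l{\left(A \right)} = \left(121 + A\right) \left(162 + A\right)$ ($l{\left(A \right)} = \left(162 + A\right) \left(121 + A\right) = \left(121 + A\right) \left(162 + A\right)$)
$\left(23724 - 32319\right) + l{\left(k{\left(I{\left(6 \right)} \right)} \right)} = \left(23724 - 32319\right) + \left(19602 + \left(- \frac{1}{2 \cdot 6}\right)^{2} + 283 \left(- \frac{1}{2 \cdot 6}\right)\right) = -8595 + \left(19602 + \left(- \frac{1}{12}\right)^{2} + 283 \left(- \frac{1}{12}\right)\right) = -8595 + \left(19602 + \frac{1}{144} - \frac{283}{12}\right) = -8595 + \frac{2819293}{144} = \frac{1581613}{144}$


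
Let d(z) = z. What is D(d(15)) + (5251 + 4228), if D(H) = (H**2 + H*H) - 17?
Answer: 9912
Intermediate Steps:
D(H) = -17 + 2*H**2 (D(H) = (H**2 + H**2) - 17 = 2*H**2 - 17 = -17 + 2*H**2)
D(d(15)) + (5251 + 4228) = (-17 + 2*15**2) + (5251 + 4228) = (-17 + 2*225) + 9479 = (-17 + 450) + 9479 = 433 + 9479 = 9912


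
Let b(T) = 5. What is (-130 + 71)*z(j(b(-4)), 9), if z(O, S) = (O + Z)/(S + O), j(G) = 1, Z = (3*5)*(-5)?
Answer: 2183/5 ≈ 436.60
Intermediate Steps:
Z = -75 (Z = 15*(-5) = -75)
z(O, S) = (-75 + O)/(O + S) (z(O, S) = (O - 75)/(S + O) = (-75 + O)/(O + S))
(-130 + 71)*z(j(b(-4)), 9) = (-130 + 71)*((-75 + 1)/(1 + 9)) = -59*(-74)/10 = -59*(-37/5) = 2183/5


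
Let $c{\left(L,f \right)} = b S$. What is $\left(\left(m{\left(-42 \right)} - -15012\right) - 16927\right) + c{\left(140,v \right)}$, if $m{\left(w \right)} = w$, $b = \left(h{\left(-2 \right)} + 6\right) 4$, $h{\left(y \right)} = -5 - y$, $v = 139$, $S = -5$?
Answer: $-2017$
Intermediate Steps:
$b = 12$ ($b = \left(\left(-5 - -2\right) + 6\right) 4 = \left(\left(-5 + 2\right) + 6\right) 4 = \left(-3 + 6\right) 4 = 3 \cdot 4 = 12$)
$c{\left(L,f \right)} = -60$ ($c{\left(L,f \right)} = 12 \left(-5\right) = -60$)
$\left(\left(m{\left(-42 \right)} - -15012\right) - 16927\right) + c{\left(140,v \right)} = \left(\left(-42 - -15012\right) - 16927\right) - 60 = \left(\left(-42 + 15012\right) - 16927\right) - 60 = \left(14970 - 16927\right) - 60 = -1957 - 60 = -2017$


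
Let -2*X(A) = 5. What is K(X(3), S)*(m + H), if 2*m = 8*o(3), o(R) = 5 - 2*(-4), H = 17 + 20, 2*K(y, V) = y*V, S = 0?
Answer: 0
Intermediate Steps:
X(A) = -5/2 (X(A) = -1/2*5 = -5/2)
K(y, V) = V*y/2 (K(y, V) = (y*V)/2 = (V*y)/2 = V*y/2)
H = 37
o(R) = 13 (o(R) = 5 + 8 = 13)
m = 52 (m = (8*13)/2 = (1/2)*104 = 52)
K(X(3), S)*(m + H) = ((1/2)*0*(-5/2))*(52 + 37) = 0*89 = 0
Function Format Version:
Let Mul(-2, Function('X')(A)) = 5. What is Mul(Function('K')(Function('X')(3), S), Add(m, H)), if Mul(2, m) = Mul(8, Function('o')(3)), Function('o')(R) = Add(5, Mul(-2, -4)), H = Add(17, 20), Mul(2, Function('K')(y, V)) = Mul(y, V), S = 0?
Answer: 0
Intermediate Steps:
Function('X')(A) = Rational(-5, 2) (Function('X')(A) = Mul(Rational(-1, 2), 5) = Rational(-5, 2))
Function('K')(y, V) = Mul(Rational(1, 2), V, y) (Function('K')(y, V) = Mul(Rational(1, 2), Mul(y, V)) = Mul(Rational(1, 2), Mul(V, y)) = Mul(Rational(1, 2), V, y))
H = 37
Function('o')(R) = 13 (Function('o')(R) = Add(5, 8) = 13)
m = 52 (m = Mul(Rational(1, 2), Mul(8, 13)) = Mul(Rational(1, 2), 104) = 52)
Mul(Function('K')(Function('X')(3), S), Add(m, H)) = Mul(Mul(Rational(1, 2), 0, Rational(-5, 2)), Add(52, 37)) = Mul(0, 89) = 0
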